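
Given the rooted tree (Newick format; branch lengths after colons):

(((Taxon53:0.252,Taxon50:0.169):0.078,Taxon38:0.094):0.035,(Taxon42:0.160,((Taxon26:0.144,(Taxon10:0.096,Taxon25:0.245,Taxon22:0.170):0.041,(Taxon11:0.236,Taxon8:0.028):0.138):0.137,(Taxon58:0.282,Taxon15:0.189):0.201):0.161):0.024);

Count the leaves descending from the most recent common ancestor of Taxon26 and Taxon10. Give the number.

The MRCA of Taxon26 and Taxon10 is the node subtending (Taxon26,(Taxon10,Taxon25,Taxon22),(Taxon11,Taxon8)).
That clade contains 6 terminal taxa: Taxon10, Taxon11, Taxon22, Taxon25, Taxon26, Taxon8.

6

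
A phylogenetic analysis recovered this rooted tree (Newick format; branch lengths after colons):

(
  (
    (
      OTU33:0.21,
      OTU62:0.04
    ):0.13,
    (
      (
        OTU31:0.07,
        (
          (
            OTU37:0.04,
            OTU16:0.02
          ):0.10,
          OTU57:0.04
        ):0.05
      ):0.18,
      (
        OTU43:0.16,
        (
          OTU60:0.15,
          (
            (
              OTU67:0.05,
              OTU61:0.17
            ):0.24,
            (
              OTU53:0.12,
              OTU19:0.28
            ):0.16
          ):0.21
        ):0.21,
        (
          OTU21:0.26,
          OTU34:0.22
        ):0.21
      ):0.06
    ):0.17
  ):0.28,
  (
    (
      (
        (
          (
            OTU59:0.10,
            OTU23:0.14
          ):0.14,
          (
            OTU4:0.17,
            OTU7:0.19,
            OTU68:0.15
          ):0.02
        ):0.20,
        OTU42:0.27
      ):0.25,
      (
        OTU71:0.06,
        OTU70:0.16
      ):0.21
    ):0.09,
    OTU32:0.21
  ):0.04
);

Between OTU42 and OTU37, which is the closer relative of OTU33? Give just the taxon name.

The MRCA of OTU33 and OTU37 subtends ((OTU33,OTU62),((OTU31,((OTU37,OTU16),OTU57)),(OTU43,(OTU60,((OTU67,OTU61),(OTU53,OTU19))),(OTU21,OTU34)))) (14 taxa).
The MRCA of OTU33 and OTU42 is the root, subtending the entire tree (23 taxa).
The first is nested inside the second, so OTU33 shares a more recent common ancestor with OTU37.

OTU37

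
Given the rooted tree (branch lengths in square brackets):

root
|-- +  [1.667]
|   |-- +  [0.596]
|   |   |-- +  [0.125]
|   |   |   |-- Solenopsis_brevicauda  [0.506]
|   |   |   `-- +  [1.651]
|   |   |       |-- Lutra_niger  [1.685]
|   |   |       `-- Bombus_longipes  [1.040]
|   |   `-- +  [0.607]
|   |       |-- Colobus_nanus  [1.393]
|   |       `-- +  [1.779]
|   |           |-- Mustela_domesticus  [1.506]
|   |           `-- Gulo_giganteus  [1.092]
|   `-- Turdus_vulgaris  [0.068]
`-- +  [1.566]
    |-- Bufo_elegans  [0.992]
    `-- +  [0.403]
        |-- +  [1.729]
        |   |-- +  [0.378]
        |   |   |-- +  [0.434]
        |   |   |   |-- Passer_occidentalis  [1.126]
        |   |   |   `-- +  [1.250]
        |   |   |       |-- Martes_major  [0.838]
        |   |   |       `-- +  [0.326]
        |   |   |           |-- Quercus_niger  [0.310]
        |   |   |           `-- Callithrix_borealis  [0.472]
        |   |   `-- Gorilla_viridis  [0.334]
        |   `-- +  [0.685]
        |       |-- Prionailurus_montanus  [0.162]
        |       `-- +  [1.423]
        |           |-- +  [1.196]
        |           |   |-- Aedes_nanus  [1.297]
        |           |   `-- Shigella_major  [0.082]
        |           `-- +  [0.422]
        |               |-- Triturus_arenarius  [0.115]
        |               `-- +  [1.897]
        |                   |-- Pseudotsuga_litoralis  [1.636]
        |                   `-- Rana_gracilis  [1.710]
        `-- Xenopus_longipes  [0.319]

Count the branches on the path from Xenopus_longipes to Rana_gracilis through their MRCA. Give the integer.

7

The MRCA of Xenopus_longipes and Rana_gracilis is the node subtending ((((Passer_occidentalis,(Martes_major,(Quercus_niger,Callithrix_borealis))),Gorilla_viridis),(Prionailurus_montanus,((Aedes_nanus,Shigella_major),(Triturus_arenarius,(Pseudotsuga_litoralis,Rana_gracilis))))),Xenopus_longipes).
From Xenopus_longipes up to that node: 1 branch. From Rana_gracilis up to the same node: 6 branches. Total: 1 + 6 = 7.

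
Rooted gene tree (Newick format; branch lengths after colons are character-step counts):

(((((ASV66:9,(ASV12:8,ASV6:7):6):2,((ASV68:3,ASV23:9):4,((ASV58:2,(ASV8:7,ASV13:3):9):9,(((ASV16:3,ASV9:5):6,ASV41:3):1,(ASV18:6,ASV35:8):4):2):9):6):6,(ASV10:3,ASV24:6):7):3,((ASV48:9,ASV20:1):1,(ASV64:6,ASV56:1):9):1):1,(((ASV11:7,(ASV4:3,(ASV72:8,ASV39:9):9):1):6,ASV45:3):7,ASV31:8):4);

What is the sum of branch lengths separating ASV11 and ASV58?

The path runs ASV11 → … → MRCA → … → ASV58; the MRCA is the root of the tree.
Branch lengths along that path: 7 + 6 + 7 + 4 + 1 + 3 + 6 + 6 + 9 + 9 + 2 = 60.

60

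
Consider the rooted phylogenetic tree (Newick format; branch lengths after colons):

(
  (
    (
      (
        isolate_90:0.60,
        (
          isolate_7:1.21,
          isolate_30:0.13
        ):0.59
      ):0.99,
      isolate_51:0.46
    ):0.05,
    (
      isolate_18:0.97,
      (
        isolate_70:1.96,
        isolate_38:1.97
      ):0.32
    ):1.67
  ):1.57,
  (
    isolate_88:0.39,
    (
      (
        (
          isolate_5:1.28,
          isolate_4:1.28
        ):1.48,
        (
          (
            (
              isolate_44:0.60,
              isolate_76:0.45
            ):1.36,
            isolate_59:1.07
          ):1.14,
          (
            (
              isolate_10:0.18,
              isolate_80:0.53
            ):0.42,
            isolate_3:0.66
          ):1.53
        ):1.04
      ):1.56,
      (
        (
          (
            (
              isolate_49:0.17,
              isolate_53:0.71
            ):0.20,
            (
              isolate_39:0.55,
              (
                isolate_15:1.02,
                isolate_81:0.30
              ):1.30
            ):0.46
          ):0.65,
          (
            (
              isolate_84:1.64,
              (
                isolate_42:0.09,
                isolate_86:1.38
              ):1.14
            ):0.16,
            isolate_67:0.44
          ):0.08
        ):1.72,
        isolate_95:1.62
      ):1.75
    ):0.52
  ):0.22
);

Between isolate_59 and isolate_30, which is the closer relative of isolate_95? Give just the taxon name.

isolate_59

The MRCA of isolate_95 and isolate_59 subtends (((isolate_5,isolate_4),(((isolate_44,isolate_76),isolate_59),((isolate_10,isolate_80),isolate_3))),((((isolate_49,isolate_53),(isolate_39,(isolate_15,isolate_81))),((isolate_84,(isolate_42,isolate_86)),isolate_67)),isolate_95)) (18 taxa).
The MRCA of isolate_95 and isolate_30 is the root, subtending the entire tree (26 taxa).
The first is nested inside the second, so isolate_95 shares a more recent common ancestor with isolate_59.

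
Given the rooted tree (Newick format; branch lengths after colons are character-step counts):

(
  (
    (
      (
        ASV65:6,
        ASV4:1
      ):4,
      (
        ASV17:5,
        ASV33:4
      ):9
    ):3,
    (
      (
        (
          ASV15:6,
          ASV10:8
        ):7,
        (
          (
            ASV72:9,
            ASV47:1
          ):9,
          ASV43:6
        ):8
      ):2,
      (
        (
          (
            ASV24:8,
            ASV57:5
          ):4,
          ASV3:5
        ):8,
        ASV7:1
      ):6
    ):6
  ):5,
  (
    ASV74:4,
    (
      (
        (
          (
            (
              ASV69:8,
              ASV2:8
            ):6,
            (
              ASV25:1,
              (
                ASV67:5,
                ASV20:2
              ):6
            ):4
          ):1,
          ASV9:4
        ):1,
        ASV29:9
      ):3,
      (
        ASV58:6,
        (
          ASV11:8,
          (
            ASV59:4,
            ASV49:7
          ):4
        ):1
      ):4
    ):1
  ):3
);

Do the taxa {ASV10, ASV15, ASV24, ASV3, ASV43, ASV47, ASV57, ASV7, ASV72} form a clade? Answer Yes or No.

Yes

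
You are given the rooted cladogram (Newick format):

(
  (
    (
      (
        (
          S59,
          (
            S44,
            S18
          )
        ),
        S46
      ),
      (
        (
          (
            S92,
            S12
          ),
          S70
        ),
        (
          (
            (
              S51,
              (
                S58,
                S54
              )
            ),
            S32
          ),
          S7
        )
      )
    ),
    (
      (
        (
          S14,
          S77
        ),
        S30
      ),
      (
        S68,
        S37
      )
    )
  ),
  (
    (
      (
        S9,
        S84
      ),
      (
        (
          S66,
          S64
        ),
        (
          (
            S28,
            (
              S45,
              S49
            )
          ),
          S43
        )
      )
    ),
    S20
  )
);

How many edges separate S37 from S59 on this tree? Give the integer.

7

The MRCA of S37 and S59 is the node subtending ((((S59,(S44,S18)),S46),(((S92,S12),S70),(((S51,(S58,S54)),S32),S7))),(((S14,S77),S30),(S68,S37))).
From S37 up to that node: 3 branches. From S59 up to the same node: 4 branches. Total: 3 + 4 = 7.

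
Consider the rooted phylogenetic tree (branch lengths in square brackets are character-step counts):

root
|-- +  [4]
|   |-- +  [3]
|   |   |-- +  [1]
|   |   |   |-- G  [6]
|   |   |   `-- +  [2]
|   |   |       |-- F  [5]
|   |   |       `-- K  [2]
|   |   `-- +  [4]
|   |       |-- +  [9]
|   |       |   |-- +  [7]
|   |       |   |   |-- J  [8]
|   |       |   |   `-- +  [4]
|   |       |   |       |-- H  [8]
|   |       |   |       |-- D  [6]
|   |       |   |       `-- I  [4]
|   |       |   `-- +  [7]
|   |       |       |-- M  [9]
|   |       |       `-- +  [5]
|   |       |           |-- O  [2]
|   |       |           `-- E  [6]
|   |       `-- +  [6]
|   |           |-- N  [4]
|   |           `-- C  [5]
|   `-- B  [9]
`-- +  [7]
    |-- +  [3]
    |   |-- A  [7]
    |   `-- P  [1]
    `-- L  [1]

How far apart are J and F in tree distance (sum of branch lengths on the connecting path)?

The path runs J → … → MRCA → … → F; the MRCA is the node subtending ((G,(F,K)),(((J,(H,D,I)),(M,(O,E))),(N,C))).
Branch lengths along that path: 8 + 7 + 9 + 4 + 1 + 2 + 5 = 36.

36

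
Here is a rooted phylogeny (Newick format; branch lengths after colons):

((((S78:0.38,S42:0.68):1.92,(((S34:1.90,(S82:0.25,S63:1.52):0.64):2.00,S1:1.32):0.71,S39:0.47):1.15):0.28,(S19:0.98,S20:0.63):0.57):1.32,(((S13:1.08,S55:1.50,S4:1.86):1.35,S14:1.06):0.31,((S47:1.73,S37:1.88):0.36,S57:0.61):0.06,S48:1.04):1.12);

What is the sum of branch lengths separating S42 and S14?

6.69

The path runs S42 → … → MRCA → … → S14; the MRCA is the root of the tree.
Branch lengths along that path: 0.68 + 1.92 + 0.28 + 1.32 + 1.12 + 0.31 + 1.06 = 6.69.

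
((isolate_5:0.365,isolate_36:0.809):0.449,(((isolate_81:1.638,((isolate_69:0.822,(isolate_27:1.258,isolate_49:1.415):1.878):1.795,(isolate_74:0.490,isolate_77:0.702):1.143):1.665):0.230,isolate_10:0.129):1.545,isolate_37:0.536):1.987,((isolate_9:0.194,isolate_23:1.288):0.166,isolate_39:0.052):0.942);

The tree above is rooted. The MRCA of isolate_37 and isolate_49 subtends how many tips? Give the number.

The MRCA of isolate_37 and isolate_49 is the node subtending (((isolate_81,((isolate_69,(isolate_27,isolate_49)),(isolate_74,isolate_77))),isolate_10),isolate_37).
That clade contains 8 terminal taxa: isolate_10, isolate_27, isolate_37, isolate_49, isolate_69, isolate_74, isolate_77, isolate_81.

8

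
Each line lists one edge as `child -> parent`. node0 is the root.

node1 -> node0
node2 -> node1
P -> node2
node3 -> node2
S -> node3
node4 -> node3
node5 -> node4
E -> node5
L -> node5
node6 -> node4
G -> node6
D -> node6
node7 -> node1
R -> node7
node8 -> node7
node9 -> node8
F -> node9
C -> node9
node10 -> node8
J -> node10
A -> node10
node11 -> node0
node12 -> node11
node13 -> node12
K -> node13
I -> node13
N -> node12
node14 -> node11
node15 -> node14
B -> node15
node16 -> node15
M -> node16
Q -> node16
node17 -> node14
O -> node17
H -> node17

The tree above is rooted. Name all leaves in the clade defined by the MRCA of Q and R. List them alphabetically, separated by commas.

Tracing Q: it sits inside (M,Q).
Tracing R: it sits inside (R,((F,C),(J,A))).
The smallest clade enclosing both is the whole tree (their MRCA is the root), so the answer is all 19 tips in alphabetical order.

A, B, C, D, E, F, G, H, I, J, K, L, M, N, O, P, Q, R, S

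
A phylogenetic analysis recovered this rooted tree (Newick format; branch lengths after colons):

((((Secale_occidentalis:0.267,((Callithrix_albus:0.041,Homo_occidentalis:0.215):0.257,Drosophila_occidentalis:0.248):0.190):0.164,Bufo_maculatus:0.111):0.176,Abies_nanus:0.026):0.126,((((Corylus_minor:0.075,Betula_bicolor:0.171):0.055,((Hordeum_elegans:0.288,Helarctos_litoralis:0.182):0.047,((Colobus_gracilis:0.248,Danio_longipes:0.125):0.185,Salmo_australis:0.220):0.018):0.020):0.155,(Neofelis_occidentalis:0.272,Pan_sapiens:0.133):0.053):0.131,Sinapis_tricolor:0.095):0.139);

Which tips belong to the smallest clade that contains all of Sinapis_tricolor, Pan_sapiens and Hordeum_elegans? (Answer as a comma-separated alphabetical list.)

Betula_bicolor, Colobus_gracilis, Corylus_minor, Danio_longipes, Helarctos_litoralis, Hordeum_elegans, Neofelis_occidentalis, Pan_sapiens, Salmo_australis, Sinapis_tricolor

Tracing Sinapis_tricolor: it sits inside ((((Corylus_minor,Betula_bicolor),((Hordeum_elegans,Helarctos_litoralis),((Colobus_gracilis,Danio_longipes),Salmo_australis))),(Neofelis_occidentalis,Pan_sapiens)),Sinapis_tricolor).
Tracing Pan_sapiens: it sits inside (Neofelis_occidentalis,Pan_sapiens).
Tracing Hordeum_elegans: it sits inside (Hordeum_elegans,Helarctos_litoralis).
The smallest clade enclosing all 3 is ((((Corylus_minor,Betula_bicolor),((Hordeum_elegans,Helarctos_litoralis),((Colobus_gracilis,Danio_longipes),Salmo_australis))),(Neofelis_occidentalis,Pan_sapiens)),Sinapis_tricolor); the answer is its 10 terminal taxa in alphabetical order.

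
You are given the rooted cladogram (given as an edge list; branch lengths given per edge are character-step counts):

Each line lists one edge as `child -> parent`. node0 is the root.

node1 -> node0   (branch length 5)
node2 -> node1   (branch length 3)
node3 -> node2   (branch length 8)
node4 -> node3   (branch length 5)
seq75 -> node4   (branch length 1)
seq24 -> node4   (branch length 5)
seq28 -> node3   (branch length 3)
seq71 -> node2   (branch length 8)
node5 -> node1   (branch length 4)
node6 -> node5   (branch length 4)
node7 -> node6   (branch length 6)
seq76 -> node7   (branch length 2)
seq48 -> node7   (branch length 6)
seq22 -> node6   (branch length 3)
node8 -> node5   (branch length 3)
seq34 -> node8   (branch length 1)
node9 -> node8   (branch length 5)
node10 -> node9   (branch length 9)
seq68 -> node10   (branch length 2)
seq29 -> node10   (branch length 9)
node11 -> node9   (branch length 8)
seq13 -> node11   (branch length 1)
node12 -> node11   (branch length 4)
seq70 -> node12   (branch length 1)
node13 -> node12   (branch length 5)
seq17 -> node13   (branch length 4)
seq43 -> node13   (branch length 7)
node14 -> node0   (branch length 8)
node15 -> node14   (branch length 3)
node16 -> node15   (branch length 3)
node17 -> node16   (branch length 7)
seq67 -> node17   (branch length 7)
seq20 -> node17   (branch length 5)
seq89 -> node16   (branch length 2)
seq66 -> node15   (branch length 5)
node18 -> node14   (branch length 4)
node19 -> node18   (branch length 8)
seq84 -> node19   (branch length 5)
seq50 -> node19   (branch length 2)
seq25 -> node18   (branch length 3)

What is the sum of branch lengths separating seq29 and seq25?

50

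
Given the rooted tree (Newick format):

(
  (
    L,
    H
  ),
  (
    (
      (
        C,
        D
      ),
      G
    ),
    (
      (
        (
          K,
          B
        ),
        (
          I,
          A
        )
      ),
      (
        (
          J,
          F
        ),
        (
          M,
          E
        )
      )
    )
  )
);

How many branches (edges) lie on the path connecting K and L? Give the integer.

7

The MRCA of K and L is the root of the tree.
From K up to that node: 5 branches. From L up to the same node: 2 branches. Total: 5 + 2 = 7.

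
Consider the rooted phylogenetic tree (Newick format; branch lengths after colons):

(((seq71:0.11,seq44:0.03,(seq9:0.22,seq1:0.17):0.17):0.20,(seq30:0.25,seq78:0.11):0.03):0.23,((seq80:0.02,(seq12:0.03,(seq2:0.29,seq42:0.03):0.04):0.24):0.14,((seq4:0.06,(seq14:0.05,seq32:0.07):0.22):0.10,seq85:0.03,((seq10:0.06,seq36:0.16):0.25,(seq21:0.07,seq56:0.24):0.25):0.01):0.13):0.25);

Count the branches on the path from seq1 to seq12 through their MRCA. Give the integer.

8

The MRCA of seq1 and seq12 is the root of the tree.
From seq1 up to that node: 4 branches. From seq12 up to the same node: 4 branches. Total: 4 + 4 = 8.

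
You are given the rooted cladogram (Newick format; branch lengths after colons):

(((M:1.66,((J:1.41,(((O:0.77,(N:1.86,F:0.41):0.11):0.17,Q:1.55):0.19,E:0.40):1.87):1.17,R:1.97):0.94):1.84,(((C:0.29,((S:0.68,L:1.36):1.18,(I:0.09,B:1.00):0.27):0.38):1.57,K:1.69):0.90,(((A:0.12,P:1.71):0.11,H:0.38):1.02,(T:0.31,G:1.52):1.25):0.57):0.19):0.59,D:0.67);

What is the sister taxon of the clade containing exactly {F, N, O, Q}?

The clade containing exactly {F, N, O, Q} attaches to the tree at the node subtending (((O,(N,F)),Q),E).
The other lineage descending from that same node — the sister group — is the single tip E.

E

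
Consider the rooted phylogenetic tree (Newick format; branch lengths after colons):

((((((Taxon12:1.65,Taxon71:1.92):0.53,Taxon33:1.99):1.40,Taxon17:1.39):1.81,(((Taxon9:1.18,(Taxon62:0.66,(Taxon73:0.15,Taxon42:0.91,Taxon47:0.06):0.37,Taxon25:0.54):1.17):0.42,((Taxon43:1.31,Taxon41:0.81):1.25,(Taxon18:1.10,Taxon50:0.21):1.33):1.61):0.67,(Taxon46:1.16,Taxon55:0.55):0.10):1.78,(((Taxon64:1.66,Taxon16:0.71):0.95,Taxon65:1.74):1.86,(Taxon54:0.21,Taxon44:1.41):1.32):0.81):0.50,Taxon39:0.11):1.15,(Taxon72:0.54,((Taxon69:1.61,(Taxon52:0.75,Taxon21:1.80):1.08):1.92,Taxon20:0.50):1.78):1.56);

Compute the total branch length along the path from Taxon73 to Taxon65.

8.97

The path runs Taxon73 → … → MRCA → … → Taxon65; the MRCA is the node subtending ((((Taxon12,Taxon71),Taxon33),Taxon17),(((Taxon9,(Taxon62,(Taxon73,Taxon42,Taxon47),Taxon25)),((Taxon43,Taxon41),(Taxon18,Taxon50))),(Taxon46,Taxon55)),(((Taxon64,Taxon16),Taxon65),(Taxon54,Taxon44))).
Branch lengths along that path: 0.15 + 0.37 + 1.17 + 0.42 + 0.67 + 1.78 + 0.81 + 1.86 + 1.74 = 8.97.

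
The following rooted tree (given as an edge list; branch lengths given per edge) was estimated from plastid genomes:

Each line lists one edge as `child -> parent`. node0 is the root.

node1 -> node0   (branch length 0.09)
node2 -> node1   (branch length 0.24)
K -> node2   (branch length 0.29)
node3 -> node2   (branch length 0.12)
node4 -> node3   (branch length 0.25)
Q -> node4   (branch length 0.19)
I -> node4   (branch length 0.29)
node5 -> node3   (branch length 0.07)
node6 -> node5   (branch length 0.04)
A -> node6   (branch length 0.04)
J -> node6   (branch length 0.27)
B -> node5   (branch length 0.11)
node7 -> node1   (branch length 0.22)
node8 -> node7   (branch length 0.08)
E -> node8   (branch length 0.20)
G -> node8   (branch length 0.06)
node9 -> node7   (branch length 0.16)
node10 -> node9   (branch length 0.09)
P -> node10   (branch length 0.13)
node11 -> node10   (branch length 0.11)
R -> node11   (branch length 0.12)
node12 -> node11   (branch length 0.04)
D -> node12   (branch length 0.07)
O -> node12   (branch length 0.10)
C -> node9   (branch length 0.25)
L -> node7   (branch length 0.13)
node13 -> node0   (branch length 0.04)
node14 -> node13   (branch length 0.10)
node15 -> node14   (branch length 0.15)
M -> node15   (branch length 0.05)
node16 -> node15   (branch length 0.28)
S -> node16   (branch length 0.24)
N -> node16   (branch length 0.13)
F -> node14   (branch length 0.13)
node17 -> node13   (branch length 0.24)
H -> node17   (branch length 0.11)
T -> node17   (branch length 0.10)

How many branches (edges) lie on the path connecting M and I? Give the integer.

The MRCA of M and I is the root of the tree.
From M up to that node: 4 branches. From I up to the same node: 5 branches. Total: 4 + 5 = 9.

9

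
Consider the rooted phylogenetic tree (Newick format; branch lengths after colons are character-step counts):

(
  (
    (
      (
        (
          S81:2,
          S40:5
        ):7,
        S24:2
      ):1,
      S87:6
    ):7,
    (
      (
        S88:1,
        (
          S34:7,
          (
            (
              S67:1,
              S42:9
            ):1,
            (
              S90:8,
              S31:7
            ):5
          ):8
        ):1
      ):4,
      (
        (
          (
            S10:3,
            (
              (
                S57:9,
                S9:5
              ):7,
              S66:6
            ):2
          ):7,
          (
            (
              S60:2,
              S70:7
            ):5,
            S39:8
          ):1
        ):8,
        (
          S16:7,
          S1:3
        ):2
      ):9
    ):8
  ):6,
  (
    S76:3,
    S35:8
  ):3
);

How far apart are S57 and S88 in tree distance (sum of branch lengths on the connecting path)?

The path runs S57 → … → MRCA → … → S88; the MRCA is the node subtending ((S88,(S34,((S67,S42),(S90,S31)))),(((S10,((S57,S9),S66)),((S60,S70),S39)),(S16,S1))).
Branch lengths along that path: 9 + 7 + 2 + 7 + 8 + 9 + 4 + 1 = 47.

47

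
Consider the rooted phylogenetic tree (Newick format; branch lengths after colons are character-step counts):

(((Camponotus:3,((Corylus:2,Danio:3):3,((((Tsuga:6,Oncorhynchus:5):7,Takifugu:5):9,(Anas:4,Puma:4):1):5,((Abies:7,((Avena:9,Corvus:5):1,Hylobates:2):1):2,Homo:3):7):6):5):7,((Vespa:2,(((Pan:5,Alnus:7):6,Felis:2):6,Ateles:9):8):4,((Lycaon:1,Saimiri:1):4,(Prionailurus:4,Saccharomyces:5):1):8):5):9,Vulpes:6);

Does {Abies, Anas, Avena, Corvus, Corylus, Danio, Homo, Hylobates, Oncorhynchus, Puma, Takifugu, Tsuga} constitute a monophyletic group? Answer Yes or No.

The most recent common ancestor of these taxa subtends ((Corylus,Danio),((((Tsuga,Oncorhynchus),Takifugu),(Anas,Puma)),((Abies,((Avena,Corvus),Hylobates)),Homo))).
That clade has exactly 12 tips — every listed taxon and nothing else — so the group is monophyletic.

Yes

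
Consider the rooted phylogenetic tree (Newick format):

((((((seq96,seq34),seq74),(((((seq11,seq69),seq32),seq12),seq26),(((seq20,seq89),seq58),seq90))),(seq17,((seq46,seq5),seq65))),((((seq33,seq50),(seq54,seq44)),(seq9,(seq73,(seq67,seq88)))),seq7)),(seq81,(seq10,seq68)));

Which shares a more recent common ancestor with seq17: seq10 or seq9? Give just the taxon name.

seq9

The MRCA of seq17 and seq9 subtends (((((seq96,seq34),seq74),(((((seq11,seq69),seq32),seq12),seq26),(((seq20,seq89),seq58),seq90))),(seq17,((seq46,seq5),seq65))),((((seq33,seq50),(seq54,seq44)),(seq9,(seq73,(seq67,seq88)))),seq7)) (25 taxa).
The MRCA of seq17 and seq10 is the root, subtending the entire tree (28 taxa).
The first is nested inside the second, so seq17 shares a more recent common ancestor with seq9.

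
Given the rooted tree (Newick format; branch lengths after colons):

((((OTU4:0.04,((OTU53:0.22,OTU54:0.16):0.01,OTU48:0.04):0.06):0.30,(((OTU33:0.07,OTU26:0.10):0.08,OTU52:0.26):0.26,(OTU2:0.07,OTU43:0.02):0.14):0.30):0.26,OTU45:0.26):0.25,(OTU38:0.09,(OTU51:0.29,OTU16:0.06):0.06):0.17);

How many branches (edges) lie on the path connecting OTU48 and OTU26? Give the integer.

7

The MRCA of OTU48 and OTU26 is the node subtending ((OTU4,((OTU53,OTU54),OTU48)),(((OTU33,OTU26),OTU52),(OTU2,OTU43))).
From OTU48 up to that node: 3 branches. From OTU26 up to the same node: 4 branches. Total: 3 + 4 = 7.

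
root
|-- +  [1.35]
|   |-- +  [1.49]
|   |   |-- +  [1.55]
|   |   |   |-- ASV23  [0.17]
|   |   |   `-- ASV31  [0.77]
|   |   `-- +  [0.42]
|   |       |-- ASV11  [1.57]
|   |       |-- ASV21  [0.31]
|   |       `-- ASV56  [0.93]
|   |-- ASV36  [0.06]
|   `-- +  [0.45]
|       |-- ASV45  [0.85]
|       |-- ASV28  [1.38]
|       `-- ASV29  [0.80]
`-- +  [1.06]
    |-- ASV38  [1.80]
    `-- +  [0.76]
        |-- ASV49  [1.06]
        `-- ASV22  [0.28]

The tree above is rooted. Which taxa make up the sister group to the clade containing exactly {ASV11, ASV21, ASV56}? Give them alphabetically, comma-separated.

ASV23, ASV31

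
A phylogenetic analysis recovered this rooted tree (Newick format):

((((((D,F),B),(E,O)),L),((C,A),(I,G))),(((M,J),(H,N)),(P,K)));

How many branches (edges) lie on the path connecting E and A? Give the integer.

7

The MRCA of E and A is the node subtending (((((D,F),B),(E,O)),L),((C,A),(I,G))).
From E up to that node: 4 branches. From A up to the same node: 3 branches. Total: 4 + 3 = 7.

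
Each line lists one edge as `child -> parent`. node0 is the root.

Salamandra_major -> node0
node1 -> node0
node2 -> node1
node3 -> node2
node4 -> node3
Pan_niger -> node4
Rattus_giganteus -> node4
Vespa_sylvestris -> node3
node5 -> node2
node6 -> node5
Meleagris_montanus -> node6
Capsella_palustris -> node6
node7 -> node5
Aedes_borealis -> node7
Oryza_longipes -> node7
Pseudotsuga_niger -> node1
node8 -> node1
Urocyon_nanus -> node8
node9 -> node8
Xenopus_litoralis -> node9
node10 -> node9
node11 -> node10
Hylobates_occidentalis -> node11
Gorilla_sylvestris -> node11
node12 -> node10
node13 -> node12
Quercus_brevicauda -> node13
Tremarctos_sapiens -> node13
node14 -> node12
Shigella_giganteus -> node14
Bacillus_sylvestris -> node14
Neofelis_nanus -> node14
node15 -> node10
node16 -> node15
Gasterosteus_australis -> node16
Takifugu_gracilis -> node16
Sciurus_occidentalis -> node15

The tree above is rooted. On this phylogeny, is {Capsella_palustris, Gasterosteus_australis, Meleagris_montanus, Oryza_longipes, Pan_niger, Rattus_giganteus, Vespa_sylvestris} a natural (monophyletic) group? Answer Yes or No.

The MRCA of the listed taxa subtends ((((Pan_niger,Rattus_giganteus),Vespa_sylvestris),((Meleagris_montanus,Capsella_palustris),(Aedes_borealis,Oryza_longipes))),Pseudotsuga_niger,(Urocyon_nanus,(Xenopus_litoralis,((Hylobates_occidentalis,Gorilla_sylvestris),((Quercus_brevicauda,Tremarctos_sapiens),(Shigella_giganteus,Bacillus_sylvestris,Neofelis_nanus)),((Gasterosteus_australis,Takifugu_gracilis),Sciurus_occidentalis))))).
That clade also contains Aedes_borealis, Bacillus_sylvestris, Gorilla_sylvestris, Hylobates_occidentalis, Neofelis_nanus, Pseudotsuga_niger, Quercus_brevicauda, Sciurus_occidentalis, Shigella_giganteus, Takifugu_gracilis, Tremarctos_sapiens, Urocyon_nanus, Xenopus_litoralis, which are not in the proposed group, so the group is not monophyletic.

No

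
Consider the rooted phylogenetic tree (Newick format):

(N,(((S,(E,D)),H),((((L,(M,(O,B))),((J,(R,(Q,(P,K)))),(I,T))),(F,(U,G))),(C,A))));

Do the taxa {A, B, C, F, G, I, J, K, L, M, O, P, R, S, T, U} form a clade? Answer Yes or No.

The MRCA of the listed taxa subtends (((S,(E,D)),H),((((L,(M,(O,B))),((J,(R,(Q,(P,K)))),(I,T))),(F,(U,G))),(C,A))).
That clade also contains D, E, H, Q, which are not in the proposed group, so the group is not monophyletic.

No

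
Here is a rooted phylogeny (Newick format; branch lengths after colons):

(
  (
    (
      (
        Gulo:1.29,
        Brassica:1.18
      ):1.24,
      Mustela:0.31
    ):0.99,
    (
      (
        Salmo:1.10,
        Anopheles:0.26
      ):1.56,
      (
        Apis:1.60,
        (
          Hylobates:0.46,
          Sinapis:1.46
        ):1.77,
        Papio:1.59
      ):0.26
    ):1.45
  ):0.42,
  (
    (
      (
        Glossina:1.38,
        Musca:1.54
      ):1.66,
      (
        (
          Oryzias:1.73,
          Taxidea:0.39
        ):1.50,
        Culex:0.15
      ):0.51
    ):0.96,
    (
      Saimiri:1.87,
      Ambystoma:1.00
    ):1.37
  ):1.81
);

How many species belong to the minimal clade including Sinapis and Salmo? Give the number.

6

The MRCA of Sinapis and Salmo is the node subtending ((Salmo,Anopheles),(Apis,(Hylobates,Sinapis),Papio)).
That clade contains 6 terminal taxa: Anopheles, Apis, Hylobates, Papio, Salmo, Sinapis.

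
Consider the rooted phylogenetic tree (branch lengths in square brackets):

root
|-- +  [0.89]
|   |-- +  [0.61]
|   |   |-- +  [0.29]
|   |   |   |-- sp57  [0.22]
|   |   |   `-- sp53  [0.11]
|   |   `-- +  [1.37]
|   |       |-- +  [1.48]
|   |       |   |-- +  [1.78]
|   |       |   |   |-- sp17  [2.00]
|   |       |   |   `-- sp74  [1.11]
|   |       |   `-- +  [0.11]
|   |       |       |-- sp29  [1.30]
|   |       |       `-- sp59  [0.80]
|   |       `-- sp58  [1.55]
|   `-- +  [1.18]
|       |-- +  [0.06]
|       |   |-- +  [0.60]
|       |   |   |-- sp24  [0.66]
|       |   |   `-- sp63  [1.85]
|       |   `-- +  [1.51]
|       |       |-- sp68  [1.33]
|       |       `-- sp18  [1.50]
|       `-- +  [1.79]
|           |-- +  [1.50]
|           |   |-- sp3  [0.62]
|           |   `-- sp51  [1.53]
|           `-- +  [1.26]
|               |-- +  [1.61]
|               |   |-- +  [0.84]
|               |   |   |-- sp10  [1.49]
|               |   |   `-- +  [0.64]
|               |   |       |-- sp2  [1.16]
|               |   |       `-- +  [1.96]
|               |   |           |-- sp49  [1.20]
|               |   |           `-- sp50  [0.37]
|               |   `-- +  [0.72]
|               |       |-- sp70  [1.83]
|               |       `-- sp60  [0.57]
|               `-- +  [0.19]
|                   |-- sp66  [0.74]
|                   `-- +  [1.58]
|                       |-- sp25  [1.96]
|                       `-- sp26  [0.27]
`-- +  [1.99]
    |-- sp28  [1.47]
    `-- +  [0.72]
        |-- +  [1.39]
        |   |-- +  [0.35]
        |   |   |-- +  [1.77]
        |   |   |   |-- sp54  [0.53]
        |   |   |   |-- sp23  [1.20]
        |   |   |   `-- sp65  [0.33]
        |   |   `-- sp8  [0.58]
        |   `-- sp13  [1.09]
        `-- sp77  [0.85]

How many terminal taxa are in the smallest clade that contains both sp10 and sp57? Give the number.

The MRCA of sp10 and sp57 is the node subtending (((sp57,sp53),(((sp17,sp74),(sp29,sp59)),sp58)),(((sp24,sp63),(sp68,sp18)),((sp3,sp51),(((sp10,(sp2,(sp49,sp50))),(sp70,sp60)),(sp66,(sp25,sp26)))))).
That clade contains 22 terminal taxa: sp10, sp17, sp18, sp2, sp24, sp25, sp26, sp29, sp3, sp49, sp50, sp51, sp53, sp57, sp58, sp59, sp60, sp63, sp66, sp68, sp70, sp74.

22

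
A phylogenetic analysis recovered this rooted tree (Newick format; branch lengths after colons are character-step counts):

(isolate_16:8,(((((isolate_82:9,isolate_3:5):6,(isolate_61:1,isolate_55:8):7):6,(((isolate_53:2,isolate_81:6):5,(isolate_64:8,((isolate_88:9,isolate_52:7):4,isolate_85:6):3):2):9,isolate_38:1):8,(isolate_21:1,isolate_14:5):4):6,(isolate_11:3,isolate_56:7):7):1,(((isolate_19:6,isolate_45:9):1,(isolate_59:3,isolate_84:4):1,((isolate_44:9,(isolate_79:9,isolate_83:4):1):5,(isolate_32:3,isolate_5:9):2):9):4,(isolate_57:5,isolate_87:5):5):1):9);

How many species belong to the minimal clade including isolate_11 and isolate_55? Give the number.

The MRCA of isolate_11 and isolate_55 is the node subtending ((((isolate_82,isolate_3),(isolate_61,isolate_55)),(((isolate_53,isolate_81),(isolate_64,((isolate_88,isolate_52),isolate_85))),isolate_38),(isolate_21,isolate_14)),(isolate_11,isolate_56)).
That clade contains 15 terminal taxa: isolate_11, isolate_14, isolate_21, isolate_3, isolate_38, isolate_52, isolate_53, isolate_55, isolate_56, isolate_61, isolate_64, isolate_81, isolate_82, isolate_85, isolate_88.

15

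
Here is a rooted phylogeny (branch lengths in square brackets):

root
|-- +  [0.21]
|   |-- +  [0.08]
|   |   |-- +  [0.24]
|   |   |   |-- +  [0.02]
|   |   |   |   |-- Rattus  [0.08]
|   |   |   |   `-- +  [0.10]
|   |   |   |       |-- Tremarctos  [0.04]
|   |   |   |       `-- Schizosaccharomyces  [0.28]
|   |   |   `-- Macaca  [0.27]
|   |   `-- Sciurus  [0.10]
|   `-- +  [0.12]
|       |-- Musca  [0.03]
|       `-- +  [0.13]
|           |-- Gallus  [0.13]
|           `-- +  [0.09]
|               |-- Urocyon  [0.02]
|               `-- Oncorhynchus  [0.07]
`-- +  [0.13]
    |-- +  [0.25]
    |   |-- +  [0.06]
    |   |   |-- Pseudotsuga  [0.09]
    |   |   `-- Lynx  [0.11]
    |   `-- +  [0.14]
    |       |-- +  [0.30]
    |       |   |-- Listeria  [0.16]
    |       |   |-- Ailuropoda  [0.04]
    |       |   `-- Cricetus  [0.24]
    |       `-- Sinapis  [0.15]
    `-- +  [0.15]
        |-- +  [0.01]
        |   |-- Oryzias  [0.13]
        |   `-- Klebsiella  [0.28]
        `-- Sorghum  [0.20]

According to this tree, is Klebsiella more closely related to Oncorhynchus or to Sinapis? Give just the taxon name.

Sinapis

The MRCA of Klebsiella and Sinapis subtends (((Pseudotsuga,Lynx),((Listeria,Ailuropoda,Cricetus),Sinapis)),((Oryzias,Klebsiella),Sorghum)) (9 taxa).
The MRCA of Klebsiella and Oncorhynchus is the root, subtending the entire tree (18 taxa).
The first is nested inside the second, so Klebsiella shares a more recent common ancestor with Sinapis.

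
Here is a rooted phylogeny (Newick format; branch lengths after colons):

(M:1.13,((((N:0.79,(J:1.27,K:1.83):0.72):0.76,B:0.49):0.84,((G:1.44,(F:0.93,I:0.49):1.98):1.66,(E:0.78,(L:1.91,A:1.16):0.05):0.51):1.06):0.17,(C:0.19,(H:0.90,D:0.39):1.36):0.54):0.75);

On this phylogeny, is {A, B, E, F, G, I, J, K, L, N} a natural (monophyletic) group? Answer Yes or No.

Yes

The most recent common ancestor of these taxa subtends (((N,(J,K)),B),((G,(F,I)),(E,(L,A)))).
That clade has exactly 10 tips — every listed taxon and nothing else — so the group is monophyletic.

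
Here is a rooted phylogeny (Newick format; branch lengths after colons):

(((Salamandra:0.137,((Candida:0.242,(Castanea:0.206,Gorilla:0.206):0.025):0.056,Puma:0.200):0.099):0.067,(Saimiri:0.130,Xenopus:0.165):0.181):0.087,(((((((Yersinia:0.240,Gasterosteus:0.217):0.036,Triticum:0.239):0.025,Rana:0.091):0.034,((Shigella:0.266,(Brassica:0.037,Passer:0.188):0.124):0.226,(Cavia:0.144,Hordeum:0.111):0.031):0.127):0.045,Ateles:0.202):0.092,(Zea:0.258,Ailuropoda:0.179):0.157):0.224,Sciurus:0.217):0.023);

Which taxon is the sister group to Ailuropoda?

Zea

Ailuropoda attaches to the tree at the node subtending (Zea,Ailuropoda).
The other lineage descending from that same node — the sister group — is the single tip Zea.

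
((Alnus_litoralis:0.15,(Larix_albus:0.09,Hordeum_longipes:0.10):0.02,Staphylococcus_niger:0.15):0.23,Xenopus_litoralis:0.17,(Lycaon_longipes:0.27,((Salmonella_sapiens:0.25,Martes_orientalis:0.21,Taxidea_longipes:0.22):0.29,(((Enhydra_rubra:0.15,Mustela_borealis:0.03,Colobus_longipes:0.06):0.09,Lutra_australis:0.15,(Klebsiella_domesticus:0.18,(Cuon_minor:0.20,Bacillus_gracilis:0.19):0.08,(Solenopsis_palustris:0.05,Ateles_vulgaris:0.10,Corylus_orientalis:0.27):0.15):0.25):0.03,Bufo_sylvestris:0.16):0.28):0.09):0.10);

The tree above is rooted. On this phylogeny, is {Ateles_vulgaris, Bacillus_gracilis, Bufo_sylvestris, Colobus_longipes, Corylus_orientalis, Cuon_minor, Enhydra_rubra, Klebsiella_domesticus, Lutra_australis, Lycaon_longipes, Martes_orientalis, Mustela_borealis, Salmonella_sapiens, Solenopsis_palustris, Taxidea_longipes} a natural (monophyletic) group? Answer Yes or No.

The most recent common ancestor of these taxa subtends (Lycaon_longipes,((Salmonella_sapiens,Martes_orientalis,Taxidea_longipes),(((Enhydra_rubra,Mustela_borealis,Colobus_longipes),Lutra_australis,(Klebsiella_domesticus,(Cuon_minor,Bacillus_gracilis),(Solenopsis_palustris,Ateles_vulgaris,Corylus_orientalis))),Bufo_sylvestris))).
That clade has exactly 15 tips — every listed taxon and nothing else — so the group is monophyletic.

Yes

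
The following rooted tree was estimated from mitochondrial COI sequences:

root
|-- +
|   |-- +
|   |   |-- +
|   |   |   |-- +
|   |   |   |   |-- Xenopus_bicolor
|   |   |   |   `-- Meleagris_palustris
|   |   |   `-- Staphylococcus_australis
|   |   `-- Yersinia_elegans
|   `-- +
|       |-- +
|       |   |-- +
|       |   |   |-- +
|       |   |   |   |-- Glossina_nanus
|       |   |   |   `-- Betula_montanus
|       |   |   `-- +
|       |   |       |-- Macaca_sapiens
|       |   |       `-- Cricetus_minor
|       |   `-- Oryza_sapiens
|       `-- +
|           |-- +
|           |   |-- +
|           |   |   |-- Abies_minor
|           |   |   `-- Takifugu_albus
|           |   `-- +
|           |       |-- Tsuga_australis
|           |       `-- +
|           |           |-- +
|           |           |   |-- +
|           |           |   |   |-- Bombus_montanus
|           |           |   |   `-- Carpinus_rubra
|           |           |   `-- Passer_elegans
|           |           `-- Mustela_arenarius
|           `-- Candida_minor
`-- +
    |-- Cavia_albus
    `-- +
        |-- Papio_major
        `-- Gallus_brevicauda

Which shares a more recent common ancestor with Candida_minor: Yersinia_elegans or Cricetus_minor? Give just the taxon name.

The MRCA of Candida_minor and Cricetus_minor subtends ((((Glossina_nanus,Betula_montanus),(Macaca_sapiens,Cricetus_minor)),Oryza_sapiens),(((Abies_minor,Takifugu_albus),(Tsuga_australis,(((Bombus_montanus,Carpinus_rubra),Passer_elegans),Mustela_arenarius))),Candida_minor)) (13 taxa).
The MRCA of Candida_minor and Yersinia_elegans subtends ((((Xenopus_bicolor,Meleagris_palustris),Staphylococcus_australis),Yersinia_elegans),((((Glossina_nanus,Betula_montanus),(Macaca_sapiens,Cricetus_minor)),Oryza_sapiens),(((Abies_minor,Takifugu_albus),(Tsuga_australis,(((Bombus_montanus,Carpinus_rubra),Passer_elegans),Mustela_arenarius))),Candida_minor))) (17 taxa).
The first is nested inside the second, so Candida_minor shares a more recent common ancestor with Cricetus_minor.

Cricetus_minor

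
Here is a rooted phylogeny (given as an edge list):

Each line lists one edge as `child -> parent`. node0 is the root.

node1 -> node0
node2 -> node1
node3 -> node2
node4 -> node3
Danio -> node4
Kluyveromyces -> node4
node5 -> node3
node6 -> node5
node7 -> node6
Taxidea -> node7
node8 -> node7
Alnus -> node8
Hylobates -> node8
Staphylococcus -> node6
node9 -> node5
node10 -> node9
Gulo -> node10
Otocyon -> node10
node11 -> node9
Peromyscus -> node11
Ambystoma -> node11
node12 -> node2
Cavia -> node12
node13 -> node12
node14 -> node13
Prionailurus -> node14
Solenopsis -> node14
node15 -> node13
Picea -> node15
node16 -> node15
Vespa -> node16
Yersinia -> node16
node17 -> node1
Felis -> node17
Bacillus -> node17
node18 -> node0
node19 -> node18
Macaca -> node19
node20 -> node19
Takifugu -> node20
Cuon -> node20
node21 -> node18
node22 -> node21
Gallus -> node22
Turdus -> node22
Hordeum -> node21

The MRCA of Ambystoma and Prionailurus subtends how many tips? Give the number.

16

The MRCA of Ambystoma and Prionailurus is the node subtending (((Danio,Kluyveromyces),(((Taxidea,(Alnus,Hylobates)),Staphylococcus),((Gulo,Otocyon),(Peromyscus,Ambystoma)))),(Cavia,((Prionailurus,Solenopsis),(Picea,(Vespa,Yersinia))))).
That clade contains 16 terminal taxa: Alnus, Ambystoma, Cavia, Danio, Gulo, Hylobates, Kluyveromyces, Otocyon, Peromyscus, Picea, Prionailurus, Solenopsis, Staphylococcus, Taxidea, Vespa, Yersinia.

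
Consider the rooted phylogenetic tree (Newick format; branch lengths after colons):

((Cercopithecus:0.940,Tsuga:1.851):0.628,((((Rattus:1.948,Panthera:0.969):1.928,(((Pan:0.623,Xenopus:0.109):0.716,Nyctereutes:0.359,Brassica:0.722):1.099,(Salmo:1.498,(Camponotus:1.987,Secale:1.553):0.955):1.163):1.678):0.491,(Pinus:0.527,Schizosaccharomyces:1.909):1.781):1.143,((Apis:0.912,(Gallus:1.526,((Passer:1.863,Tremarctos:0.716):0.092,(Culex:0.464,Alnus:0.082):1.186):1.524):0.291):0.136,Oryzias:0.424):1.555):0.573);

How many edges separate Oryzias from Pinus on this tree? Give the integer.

5

The MRCA of Oryzias and Pinus is the node subtending ((((Rattus,Panthera),(((Pan,Xenopus),Nyctereutes,Brassica),(Salmo,(Camponotus,Secale)))),(Pinus,Schizosaccharomyces)),((Apis,(Gallus,((Passer,Tremarctos),(Culex,Alnus)))),Oryzias)).
From Oryzias up to that node: 2 branches. From Pinus up to the same node: 3 branches. Total: 2 + 3 = 5.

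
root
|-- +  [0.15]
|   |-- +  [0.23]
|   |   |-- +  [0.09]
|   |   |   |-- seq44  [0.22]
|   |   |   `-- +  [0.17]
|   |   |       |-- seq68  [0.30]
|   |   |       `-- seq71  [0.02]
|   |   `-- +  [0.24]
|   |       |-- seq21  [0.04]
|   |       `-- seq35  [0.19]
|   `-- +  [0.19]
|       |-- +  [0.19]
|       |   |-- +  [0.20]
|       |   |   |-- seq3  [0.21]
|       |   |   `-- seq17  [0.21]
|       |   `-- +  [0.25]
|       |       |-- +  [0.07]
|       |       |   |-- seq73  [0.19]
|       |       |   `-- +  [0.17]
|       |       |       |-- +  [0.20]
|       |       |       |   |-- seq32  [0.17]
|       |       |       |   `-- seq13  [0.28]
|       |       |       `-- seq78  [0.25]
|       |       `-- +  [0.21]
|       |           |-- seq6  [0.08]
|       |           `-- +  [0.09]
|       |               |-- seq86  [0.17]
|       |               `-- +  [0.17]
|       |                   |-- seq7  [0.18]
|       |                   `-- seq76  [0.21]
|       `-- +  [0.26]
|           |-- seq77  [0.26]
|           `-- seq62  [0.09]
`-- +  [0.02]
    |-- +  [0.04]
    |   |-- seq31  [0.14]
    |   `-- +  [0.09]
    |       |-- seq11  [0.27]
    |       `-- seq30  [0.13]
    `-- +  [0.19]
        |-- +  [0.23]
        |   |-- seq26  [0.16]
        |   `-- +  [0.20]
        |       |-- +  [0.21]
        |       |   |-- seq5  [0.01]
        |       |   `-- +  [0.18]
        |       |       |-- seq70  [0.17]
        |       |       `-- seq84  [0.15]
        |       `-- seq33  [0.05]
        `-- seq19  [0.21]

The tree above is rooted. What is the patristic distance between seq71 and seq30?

0.94

The path runs seq71 → … → MRCA → … → seq30; the MRCA is the root of the tree.
Branch lengths along that path: 0.02 + 0.17 + 0.09 + 0.23 + 0.15 + 0.02 + 0.04 + 0.09 + 0.13 = 0.94.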